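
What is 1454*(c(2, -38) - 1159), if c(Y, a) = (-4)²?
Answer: -1661922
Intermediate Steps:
c(Y, a) = 16
1454*(c(2, -38) - 1159) = 1454*(16 - 1159) = 1454*(-1143) = -1661922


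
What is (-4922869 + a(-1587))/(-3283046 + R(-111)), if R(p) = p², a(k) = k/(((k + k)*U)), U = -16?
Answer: 157531809/104663200 ≈ 1.5051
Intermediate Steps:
a(k) = -1/32 (a(k) = k/(((k + k)*(-16))) = k/(((2*k)*(-16))) = k/((-32*k)) = k*(-1/(32*k)) = -1/32)
(-4922869 + a(-1587))/(-3283046 + R(-111)) = (-4922869 - 1/32)/(-3283046 + (-111)²) = -157531809/(32*(-3283046 + 12321)) = -157531809/32/(-3270725) = -157531809/32*(-1/3270725) = 157531809/104663200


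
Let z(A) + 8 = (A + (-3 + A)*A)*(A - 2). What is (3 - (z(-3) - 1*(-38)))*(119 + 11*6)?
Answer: 8880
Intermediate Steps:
z(A) = -8 + (-2 + A)*(A + A*(-3 + A)) (z(A) = -8 + (A + (-3 + A)*A)*(A - 2) = -8 + (A + A*(-3 + A))*(-2 + A) = -8 + (-2 + A)*(A + A*(-3 + A)))
(3 - (z(-3) - 1*(-38)))*(119 + 11*6) = (3 - ((-8 + (-3)³ - 4*(-3)² + 4*(-3)) - 1*(-38)))*(119 + 11*6) = (3 - ((-8 - 27 - 4*9 - 12) + 38))*(119 + 66) = (3 - ((-8 - 27 - 36 - 12) + 38))*185 = (3 - (-83 + 38))*185 = (3 - 1*(-45))*185 = (3 + 45)*185 = 48*185 = 8880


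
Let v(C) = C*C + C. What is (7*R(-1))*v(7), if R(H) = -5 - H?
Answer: -1568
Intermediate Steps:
v(C) = C + C**2 (v(C) = C**2 + C = C + C**2)
(7*R(-1))*v(7) = (7*(-5 - 1*(-1)))*(7*(1 + 7)) = (7*(-5 + 1))*(7*8) = (7*(-4))*56 = -28*56 = -1568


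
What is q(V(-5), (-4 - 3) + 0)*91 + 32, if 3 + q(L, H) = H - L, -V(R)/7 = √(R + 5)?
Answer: -878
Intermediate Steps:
V(R) = -7*√(5 + R) (V(R) = -7*√(R + 5) = -7*√(5 + R))
q(L, H) = -3 + H - L (q(L, H) = -3 + (H - L) = -3 + H - L)
q(V(-5), (-4 - 3) + 0)*91 + 32 = (-3 + ((-4 - 3) + 0) - (-7)*√(5 - 5))*91 + 32 = (-3 + (-7 + 0) - (-7)*√0)*91 + 32 = (-3 - 7 - (-7)*0)*91 + 32 = (-3 - 7 - 1*0)*91 + 32 = (-3 - 7 + 0)*91 + 32 = -10*91 + 32 = -910 + 32 = -878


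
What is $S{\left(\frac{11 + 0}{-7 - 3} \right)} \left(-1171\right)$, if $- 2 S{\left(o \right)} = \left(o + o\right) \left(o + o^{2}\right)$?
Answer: $- \frac{141691}{1000} \approx -141.69$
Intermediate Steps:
$S{\left(o \right)} = - o \left(o + o^{2}\right)$ ($S{\left(o \right)} = - \frac{\left(o + o\right) \left(o + o^{2}\right)}{2} = - \frac{2 o \left(o + o^{2}\right)}{2} = - o \left(o + o^{2}\right)$)
$S{\left(\frac{11 + 0}{-7 - 3} \right)} \left(-1171\right) = \left(\frac{11 + 0}{-7 - 3}\right)^{2} \left(-1 - \frac{11 + 0}{-7 - 3}\right) \left(-1171\right) = \left(\frac{11}{-10}\right)^{2} \left(-1 - \frac{11}{-10}\right) \left(-1171\right) = \left(11 \left(- \frac{1}{10}\right)\right)^{2} \left(-1 - 11 \left(- \frac{1}{10}\right)\right) \left(-1171\right) = \left(- \frac{11}{10}\right)^{2} \left(-1 - - \frac{11}{10}\right) \left(-1171\right) = \frac{121 \left(-1 + \frac{11}{10}\right)}{100} \left(-1171\right) = \frac{121}{100} \cdot \frac{1}{10} \left(-1171\right) = \frac{121}{1000} \left(-1171\right) = - \frac{141691}{1000}$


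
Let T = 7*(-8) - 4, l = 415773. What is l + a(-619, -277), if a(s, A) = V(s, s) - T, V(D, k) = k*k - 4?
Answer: 798990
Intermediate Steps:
V(D, k) = -4 + k**2 (V(D, k) = k**2 - 4 = -4 + k**2)
T = -60 (T = -56 - 4 = -60)
a(s, A) = 56 + s**2 (a(s, A) = (-4 + s**2) - 1*(-60) = (-4 + s**2) + 60 = 56 + s**2)
l + a(-619, -277) = 415773 + (56 + (-619)**2) = 415773 + (56 + 383161) = 415773 + 383217 = 798990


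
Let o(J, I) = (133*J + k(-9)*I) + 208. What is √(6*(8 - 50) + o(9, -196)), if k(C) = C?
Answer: √2917 ≈ 54.009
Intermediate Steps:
o(J, I) = 208 - 9*I + 133*J (o(J, I) = (133*J - 9*I) + 208 = (-9*I + 133*J) + 208 = 208 - 9*I + 133*J)
√(6*(8 - 50) + o(9, -196)) = √(6*(8 - 50) + (208 - 9*(-196) + 133*9)) = √(6*(-42) + (208 + 1764 + 1197)) = √(-252 + 3169) = √2917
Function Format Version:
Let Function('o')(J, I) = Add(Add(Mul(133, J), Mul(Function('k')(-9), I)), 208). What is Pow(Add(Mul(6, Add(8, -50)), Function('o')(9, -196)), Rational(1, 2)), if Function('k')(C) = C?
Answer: Pow(2917, Rational(1, 2)) ≈ 54.009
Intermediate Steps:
Function('o')(J, I) = Add(208, Mul(-9, I), Mul(133, J)) (Function('o')(J, I) = Add(Add(Mul(133, J), Mul(-9, I)), 208) = Add(Add(Mul(-9, I), Mul(133, J)), 208) = Add(208, Mul(-9, I), Mul(133, J)))
Pow(Add(Mul(6, Add(8, -50)), Function('o')(9, -196)), Rational(1, 2)) = Pow(Add(Mul(6, Add(8, -50)), Add(208, Mul(-9, -196), Mul(133, 9))), Rational(1, 2)) = Pow(Add(Mul(6, -42), Add(208, 1764, 1197)), Rational(1, 2)) = Pow(Add(-252, 3169), Rational(1, 2)) = Pow(2917, Rational(1, 2))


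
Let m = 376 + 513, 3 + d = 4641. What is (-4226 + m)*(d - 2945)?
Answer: -5649541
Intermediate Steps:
d = 4638 (d = -3 + 4641 = 4638)
m = 889
(-4226 + m)*(d - 2945) = (-4226 + 889)*(4638 - 2945) = -3337*1693 = -5649541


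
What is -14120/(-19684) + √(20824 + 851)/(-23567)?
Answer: 3530/4921 - 85*√3/23567 ≈ 0.71109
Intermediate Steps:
-14120/(-19684) + √(20824 + 851)/(-23567) = -14120*(-1/19684) + √21675*(-1/23567) = 3530/4921 + (85*√3)*(-1/23567) = 3530/4921 - 85*√3/23567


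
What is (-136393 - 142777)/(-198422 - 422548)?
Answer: 27917/62097 ≈ 0.44957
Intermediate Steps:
(-136393 - 142777)/(-198422 - 422548) = -279170/(-620970) = -279170*(-1/620970) = 27917/62097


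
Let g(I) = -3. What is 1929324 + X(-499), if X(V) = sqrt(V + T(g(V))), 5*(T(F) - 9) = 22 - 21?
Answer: 1929324 + I*sqrt(12245)/5 ≈ 1.9293e+6 + 22.131*I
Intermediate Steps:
T(F) = 46/5 (T(F) = 9 + (22 - 21)/5 = 9 + (1/5)*1 = 9 + 1/5 = 46/5)
X(V) = sqrt(46/5 + V) (X(V) = sqrt(V + 46/5) = sqrt(46/5 + V))
1929324 + X(-499) = 1929324 + sqrt(230 + 25*(-499))/5 = 1929324 + sqrt(230 - 12475)/5 = 1929324 + sqrt(-12245)/5 = 1929324 + (I*sqrt(12245))/5 = 1929324 + I*sqrt(12245)/5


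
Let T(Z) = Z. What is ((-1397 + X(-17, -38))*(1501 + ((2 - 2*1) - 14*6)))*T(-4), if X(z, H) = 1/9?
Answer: 71258096/9 ≈ 7.9176e+6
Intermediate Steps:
X(z, H) = ⅑
((-1397 + X(-17, -38))*(1501 + ((2 - 2*1) - 14*6)))*T(-4) = ((-1397 + ⅑)*(1501 + ((2 - 2*1) - 14*6)))*(-4) = -12572*(1501 + ((2 - 2) - 84))/9*(-4) = -12572*(1501 + (0 - 84))/9*(-4) = -12572*(1501 - 84)/9*(-4) = -12572/9*1417*(-4) = -17814524/9*(-4) = 71258096/9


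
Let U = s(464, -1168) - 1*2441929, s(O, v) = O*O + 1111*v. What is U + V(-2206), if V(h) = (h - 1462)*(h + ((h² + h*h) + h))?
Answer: -35687515561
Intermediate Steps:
V(h) = (-1462 + h)*(2*h + 2*h²) (V(h) = (-1462 + h)*(h + ((h² + h²) + h)) = (-1462 + h)*(h + (2*h² + h)) = (-1462 + h)*(h + (h + 2*h²)) = (-1462 + h)*(2*h + 2*h²))
s(O, v) = O² + 1111*v
U = -3524281 (U = (464² + 1111*(-1168)) - 1*2441929 = (215296 - 1297648) - 2441929 = -1082352 - 2441929 = -3524281)
U + V(-2206) = -3524281 + 2*(-2206)*(-1462 + (-2206)² - 1461*(-2206)) = -3524281 + 2*(-2206)*(-1462 + 4866436 + 3222966) = -3524281 + 2*(-2206)*8087940 = -3524281 - 35683991280 = -35687515561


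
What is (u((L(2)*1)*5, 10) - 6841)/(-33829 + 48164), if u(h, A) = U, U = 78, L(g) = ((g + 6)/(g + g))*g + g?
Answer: -6763/14335 ≈ -0.47178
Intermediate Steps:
L(g) = 3 + 3*g/2 (L(g) = ((6 + g)/((2*g)))*g + g = ((6 + g)*(1/(2*g)))*g + g = ((6 + g)/(2*g))*g + g = (3 + g/2) + g = 3 + 3*g/2)
u(h, A) = 78
(u((L(2)*1)*5, 10) - 6841)/(-33829 + 48164) = (78 - 6841)/(-33829 + 48164) = -6763/14335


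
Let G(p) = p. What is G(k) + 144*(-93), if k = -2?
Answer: -13394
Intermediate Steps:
G(k) + 144*(-93) = -2 + 144*(-93) = -2 - 13392 = -13394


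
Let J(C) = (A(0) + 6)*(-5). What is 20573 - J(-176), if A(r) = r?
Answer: 20603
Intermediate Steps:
J(C) = -30 (J(C) = (0 + 6)*(-5) = 6*(-5) = -30)
20573 - J(-176) = 20573 - 1*(-30) = 20573 + 30 = 20603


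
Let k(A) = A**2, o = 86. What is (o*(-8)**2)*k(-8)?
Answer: 352256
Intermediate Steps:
(o*(-8)**2)*k(-8) = (86*(-8)**2)*(-8)**2 = (86*64)*64 = 5504*64 = 352256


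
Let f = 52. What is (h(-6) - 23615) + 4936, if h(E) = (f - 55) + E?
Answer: -18688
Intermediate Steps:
h(E) = -3 + E (h(E) = (52 - 55) + E = -3 + E)
(h(-6) - 23615) + 4936 = ((-3 - 6) - 23615) + 4936 = (-9 - 23615) + 4936 = -23624 + 4936 = -18688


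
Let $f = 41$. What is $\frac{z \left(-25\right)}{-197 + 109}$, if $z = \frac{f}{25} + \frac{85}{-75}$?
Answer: $\frac{19}{132} \approx 0.14394$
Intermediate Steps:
$z = \frac{38}{75}$ ($z = \frac{41}{25} + \frac{85}{-75} = 41 \cdot \frac{1}{25} + 85 \left(- \frac{1}{75}\right) = \frac{41}{25} - \frac{17}{15} = \frac{38}{75} \approx 0.50667$)
$\frac{z \left(-25\right)}{-197 + 109} = \frac{\frac{38}{75} \left(-25\right)}{-197 + 109} = - \frac{38}{3 \left(-88\right)} = \left(- \frac{38}{3}\right) \left(- \frac{1}{88}\right) = \frac{19}{132}$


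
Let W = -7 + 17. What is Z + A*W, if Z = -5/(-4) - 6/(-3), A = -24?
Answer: -947/4 ≈ -236.75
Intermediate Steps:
W = 10
Z = 13/4 (Z = -5*(-¼) - 6*(-⅓) = 5/4 + 2 = 13/4 ≈ 3.2500)
Z + A*W = 13/4 - 24*10 = 13/4 - 240 = -947/4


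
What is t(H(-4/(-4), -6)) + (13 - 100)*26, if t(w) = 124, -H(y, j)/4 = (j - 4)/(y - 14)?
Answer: -2138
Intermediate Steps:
H(y, j) = -4*(-4 + j)/(-14 + y) (H(y, j) = -4*(j - 4)/(y - 14) = -4*(-4 + j)/(-14 + y))
t(H(-4/(-4), -6)) + (13 - 100)*26 = 124 + (13 - 100)*26 = 124 - 87*26 = 124 - 2262 = -2138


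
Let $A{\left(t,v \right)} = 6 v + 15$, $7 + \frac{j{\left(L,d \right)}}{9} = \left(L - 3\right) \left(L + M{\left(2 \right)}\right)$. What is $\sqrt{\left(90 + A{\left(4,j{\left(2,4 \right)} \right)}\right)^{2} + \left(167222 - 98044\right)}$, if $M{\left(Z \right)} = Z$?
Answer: $\sqrt{308299} \approx 555.25$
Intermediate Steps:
$j{\left(L,d \right)} = -63 + 9 \left(-3 + L\right) \left(2 + L\right)$ ($j{\left(L,d \right)} = -63 + 9 \left(L - 3\right) \left(L + 2\right) = -63 + 9 \left(-3 + L\right) \left(2 + L\right)$)
$A{\left(t,v \right)} = 15 + 6 v$
$\sqrt{\left(90 + A{\left(4,j{\left(2,4 \right)} \right)}\right)^{2} + \left(167222 - 98044\right)} = \sqrt{\left(90 + \left(15 + 6 \left(-117 - 18 + 9 \cdot 2^{2}\right)\right)\right)^{2} + \left(167222 - 98044\right)} = \sqrt{\left(90 + \left(15 + 6 \left(-117 - 18 + 9 \cdot 4\right)\right)\right)^{2} + 69178} = \sqrt{\left(90 + \left(15 + 6 \left(-117 - 18 + 36\right)\right)\right)^{2} + 69178} = \sqrt{\left(90 + \left(15 + 6 \left(-99\right)\right)\right)^{2} + 69178} = \sqrt{\left(90 + \left(15 - 594\right)\right)^{2} + 69178} = \sqrt{\left(90 - 579\right)^{2} + 69178} = \sqrt{\left(-489\right)^{2} + 69178} = \sqrt{239121 + 69178} = \sqrt{308299}$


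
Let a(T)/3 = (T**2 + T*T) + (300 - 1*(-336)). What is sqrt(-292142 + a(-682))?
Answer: sqrt(2500510) ≈ 1581.3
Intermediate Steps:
a(T) = 1908 + 6*T**2 (a(T) = 3*((T**2 + T*T) + (300 - 1*(-336))) = 3*((T**2 + T**2) + (300 + 336)) = 3*(2*T**2 + 636) = 3*(636 + 2*T**2) = 1908 + 6*T**2)
sqrt(-292142 + a(-682)) = sqrt(-292142 + (1908 + 6*(-682)**2)) = sqrt(-292142 + (1908 + 6*465124)) = sqrt(-292142 + (1908 + 2790744)) = sqrt(-292142 + 2792652) = sqrt(2500510)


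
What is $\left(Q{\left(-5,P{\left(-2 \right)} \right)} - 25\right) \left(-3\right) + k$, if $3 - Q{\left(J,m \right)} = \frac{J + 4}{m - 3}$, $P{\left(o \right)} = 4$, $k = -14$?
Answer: $49$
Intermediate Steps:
$Q{\left(J,m \right)} = 3 - \frac{4 + J}{-3 + m}$ ($Q{\left(J,m \right)} = 3 - \frac{J + 4}{m - 3} = 3 - \frac{4 + J}{-3 + m}$)
$\left(Q{\left(-5,P{\left(-2 \right)} \right)} - 25\right) \left(-3\right) + k = \left(\frac{-13 - -5 + 3 \cdot 4}{-3 + 4} - 25\right) \left(-3\right) - 14 = \left(\frac{-13 + 5 + 12}{1} - 25\right) \left(-3\right) - 14 = \left(1 \cdot 4 - 25\right) \left(-3\right) - 14 = \left(4 - 25\right) \left(-3\right) - 14 = \left(-21\right) \left(-3\right) - 14 = 63 - 14 = 49$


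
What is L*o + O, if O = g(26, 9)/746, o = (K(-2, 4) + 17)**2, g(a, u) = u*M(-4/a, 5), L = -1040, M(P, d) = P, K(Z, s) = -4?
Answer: -852260249/4849 ≈ -1.7576e+5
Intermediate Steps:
g(a, u) = -4*u/a (g(a, u) = u*(-4/a) = -4*u/a)
o = 169 (o = (-4 + 17)**2 = 13**2 = 169)
O = -9/4849 (O = -4*9/26/746 = -4*9*1/26*(1/746) = -18/13*1/746 = -9/4849 ≈ -0.0018561)
L*o + O = -1040*169 - 9/4849 = -175760 - 9/4849 = -852260249/4849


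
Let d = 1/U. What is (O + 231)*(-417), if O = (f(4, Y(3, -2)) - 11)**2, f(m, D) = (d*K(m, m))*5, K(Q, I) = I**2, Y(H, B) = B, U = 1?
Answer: -2081664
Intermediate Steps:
d = 1 (d = 1/1 = 1)
f(m, D) = 5*m**2 (f(m, D) = (1*m**2)*5 = m**2*5 = 5*m**2)
O = 4761 (O = (5*4**2 - 11)**2 = (5*16 - 11)**2 = (80 - 11)**2 = 69**2 = 4761)
(O + 231)*(-417) = (4761 + 231)*(-417) = 4992*(-417) = -2081664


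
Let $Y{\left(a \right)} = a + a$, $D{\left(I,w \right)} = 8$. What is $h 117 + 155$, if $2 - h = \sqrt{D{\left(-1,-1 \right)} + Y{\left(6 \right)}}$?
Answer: $389 - 234 \sqrt{5} \approx -134.24$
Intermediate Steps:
$Y{\left(a \right)} = 2 a$
$h = 2 - 2 \sqrt{5}$ ($h = 2 - \sqrt{8 + 2 \cdot 6} = 2 - \sqrt{8 + 12} = 2 - \sqrt{20} = 2 - 2 \sqrt{5} \approx -2.4721$)
$h 117 + 155 = \left(2 - 2 \sqrt{5}\right) 117 + 155 = \left(234 - 234 \sqrt{5}\right) + 155 = 389 - 234 \sqrt{5}$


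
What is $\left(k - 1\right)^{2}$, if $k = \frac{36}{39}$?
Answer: $\frac{1}{169} \approx 0.0059172$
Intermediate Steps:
$k = \frac{12}{13}$ ($k = 36 \cdot \frac{1}{39} = \frac{12}{13} \approx 0.92308$)
$\left(k - 1\right)^{2} = \left(\frac{12}{13} - 1\right)^{2} = \left(- \frac{1}{13}\right)^{2} = \frac{1}{169}$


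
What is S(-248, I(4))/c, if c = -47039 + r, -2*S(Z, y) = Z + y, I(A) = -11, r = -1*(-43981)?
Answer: -259/6116 ≈ -0.042348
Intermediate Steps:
r = 43981
S(Z, y) = -Z/2 - y/2 (S(Z, y) = -(Z + y)/2 = -Z/2 - y/2)
c = -3058 (c = -47039 + 43981 = -3058)
S(-248, I(4))/c = (-½*(-248) - ½*(-11))/(-3058) = (124 + 11/2)*(-1/3058) = (259/2)*(-1/3058) = -259/6116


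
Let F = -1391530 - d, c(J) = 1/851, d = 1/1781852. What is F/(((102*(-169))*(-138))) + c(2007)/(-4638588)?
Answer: -3940288049329772109/6735988861437945616 ≈ -0.58496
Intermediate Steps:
d = 1/1781852 ≈ 5.6121e-7
c(J) = 1/851
F = -2479500513561/1781852 (F = -1391530 - 1*1/1781852 = -1391530 - 1/1781852 = -2479500513561/1781852 ≈ -1.3915e+6)
F/(((102*(-169))*(-138))) + c(2007)/(-4638588) = -2479500513561/(1781852*((102*(-169))*(-138))) + (1/851)/(-4638588) = -2479500513561/(1781852*((-17238*(-138)))) + (1/851)*(-1/4638588) = -2479500513561/1781852/2378844 - 1/3947438388 = -2479500513561/1781852*1/2378844 - 1/3947438388 = -826500171187/1412915979696 - 1/3947438388 = -3940288049329772109/6735988861437945616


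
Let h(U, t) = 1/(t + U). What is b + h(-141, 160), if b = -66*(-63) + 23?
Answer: 79440/19 ≈ 4181.1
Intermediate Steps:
h(U, t) = 1/(U + t)
b = 4181 (b = 4158 + 23 = 4181)
b + h(-141, 160) = 4181 + 1/(-141 + 160) = 4181 + 1/19 = 79440/19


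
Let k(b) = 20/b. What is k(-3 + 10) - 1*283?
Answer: -1961/7 ≈ -280.14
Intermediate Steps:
k(-3 + 10) - 1*283 = 20/(-3 + 10) - 1*283 = 20/7 - 283 = -1961/7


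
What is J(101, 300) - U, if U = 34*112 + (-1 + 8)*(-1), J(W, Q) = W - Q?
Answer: -4000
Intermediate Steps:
U = 3801 (U = 3808 + 7*(-1) = 3808 - 7 = 3801)
J(101, 300) - U = (101 - 1*300) - 1*3801 = (101 - 300) - 3801 = -199 - 3801 = -4000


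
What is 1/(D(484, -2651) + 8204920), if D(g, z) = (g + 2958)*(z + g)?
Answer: 1/746106 ≈ 1.3403e-6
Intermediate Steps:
D(g, z) = (2958 + g)*(g + z)
1/(D(484, -2651) + 8204920) = 1/((484² + 2958*484 + 2958*(-2651) + 484*(-2651)) + 8204920) = 1/((234256 + 1431672 - 7841658 - 1283084) + 8204920) = 1/(-7458814 + 8204920) = 1/746106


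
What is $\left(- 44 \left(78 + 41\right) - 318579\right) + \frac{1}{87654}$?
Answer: $- \frac{28383680009}{87654} \approx -3.2382 \cdot 10^{5}$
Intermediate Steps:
$\left(- 44 \left(78 + 41\right) - 318579\right) + \frac{1}{87654} = \left(\left(-44\right) 119 - 318579\right) + \frac{1}{87654} = \left(-5236 - 318579\right) + \frac{1}{87654} = -323815 + \frac{1}{87654} = - \frac{28383680009}{87654}$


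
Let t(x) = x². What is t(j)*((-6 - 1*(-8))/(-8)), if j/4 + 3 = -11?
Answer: -784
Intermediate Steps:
j = -56 (j = -12 + 4*(-11) = -12 - 44 = -56)
t(j)*((-6 - 1*(-8))/(-8)) = (-56)²*((-6 - 1*(-8))/(-8)) = 3136*((-6 + 8)*(-⅛)) = 3136*(2*(-⅛)) = 3136*(-¼) = -784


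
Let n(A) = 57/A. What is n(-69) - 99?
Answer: -2296/23 ≈ -99.826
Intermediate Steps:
n(-69) - 99 = 57/(-69) - 99 = 57*(-1/69) - 99 = -19/23 - 99 = -2296/23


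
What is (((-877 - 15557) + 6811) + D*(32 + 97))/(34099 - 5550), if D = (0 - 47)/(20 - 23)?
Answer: -7602/28549 ≈ -0.26628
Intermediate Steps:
D = 47/3 (D = -47/(-3) = -47*(-⅓) = 47/3 ≈ 15.667)
(((-877 - 15557) + 6811) + D*(32 + 97))/(34099 - 5550) = (((-877 - 15557) + 6811) + 47*(32 + 97)/3)/(34099 - 5550) = ((-16434 + 6811) + (47/3)*129)/28549 = (-9623 + 2021)*(1/28549) = -7602*1/28549 = -7602/28549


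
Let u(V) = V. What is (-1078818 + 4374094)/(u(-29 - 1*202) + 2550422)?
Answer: 3295276/2550191 ≈ 1.2922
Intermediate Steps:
(-1078818 + 4374094)/(u(-29 - 1*202) + 2550422) = (-1078818 + 4374094)/((-29 - 1*202) + 2550422) = 3295276/((-29 - 202) + 2550422) = 3295276/(-231 + 2550422) = 3295276/2550191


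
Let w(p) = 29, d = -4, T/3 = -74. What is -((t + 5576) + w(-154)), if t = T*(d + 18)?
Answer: -2497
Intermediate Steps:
T = -222 (T = 3*(-74) = -222)
t = -3108 (t = -222*(-4 + 18) = -222*14 = -3108)
-((t + 5576) + w(-154)) = -((-3108 + 5576) + 29) = -(2468 + 29) = -1*2497 = -2497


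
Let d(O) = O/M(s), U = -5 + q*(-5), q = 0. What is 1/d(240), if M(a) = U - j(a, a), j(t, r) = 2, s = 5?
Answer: -7/240 ≈ -0.029167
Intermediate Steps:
U = -5 (U = -5 + 0*(-5) = -5 + 0 = -5)
M(a) = -7 (M(a) = -5 - 1*2 = -5 - 2 = -7)
d(O) = -O/7 (d(O) = O/(-7) = O*(-⅐) = -O/7)
1/d(240) = 1/(-⅐*240) = 1/(-240/7) = -7/240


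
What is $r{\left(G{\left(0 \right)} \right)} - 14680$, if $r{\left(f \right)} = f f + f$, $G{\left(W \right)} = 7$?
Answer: $-14624$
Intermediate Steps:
$r{\left(f \right)} = f + f^{2}$ ($r{\left(f \right)} = f^{2} + f = f + f^{2}$)
$r{\left(G{\left(0 \right)} \right)} - 14680 = 7 \left(1 + 7\right) - 14680 = 7 \cdot 8 - 14680 = 56 - 14680 = -14624$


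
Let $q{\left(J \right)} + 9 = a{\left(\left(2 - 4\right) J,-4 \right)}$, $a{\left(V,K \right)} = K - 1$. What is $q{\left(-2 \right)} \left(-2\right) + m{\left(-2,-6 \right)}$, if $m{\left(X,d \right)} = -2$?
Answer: $26$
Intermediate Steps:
$a{\left(V,K \right)} = -1 + K$
$q{\left(J \right)} = -14$ ($q{\left(J \right)} = -9 - 5 = -14$)
$q{\left(-2 \right)} \left(-2\right) + m{\left(-2,-6 \right)} = \left(-14\right) \left(-2\right) - 2 = 28 - 2 = 26$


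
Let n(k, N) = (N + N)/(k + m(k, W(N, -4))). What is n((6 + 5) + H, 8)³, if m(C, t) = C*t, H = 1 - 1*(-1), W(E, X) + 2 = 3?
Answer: 512/2197 ≈ 0.23305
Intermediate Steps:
W(E, X) = 1 (W(E, X) = -2 + 3 = 1)
H = 2 (H = 1 + 1 = 2)
n(k, N) = N/k (n(k, N) = (N + N)/(k + k*1) = (2*N)/(k + k) = (2*N)/((2*k)) = (2*N)*(1/(2*k)) = N/k)
n((6 + 5) + H, 8)³ = (8/((6 + 5) + 2))³ = (8/(11 + 2))³ = (8/13)³ = 512/2197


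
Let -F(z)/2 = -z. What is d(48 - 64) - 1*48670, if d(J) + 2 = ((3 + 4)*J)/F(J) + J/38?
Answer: -1849419/38 ≈ -48669.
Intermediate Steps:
F(z) = 2*z (F(z) = -(-2)*z = 2*z)
d(J) = 3/2 + J/38 (d(J) = -2 + (((3 + 4)*J)/((2*J)) + J/38) = -2 + ((7*J)*(1/(2*J)) + J*(1/38)) = -2 + (7/2 + J/38) = 3/2 + J/38)
d(48 - 64) - 1*48670 = (3/2 + (48 - 64)/38) - 1*48670 = (3/2 + (1/38)*(-16)) - 48670 = (3/2 - 8/19) - 48670 = 41/38 - 48670 = -1849419/38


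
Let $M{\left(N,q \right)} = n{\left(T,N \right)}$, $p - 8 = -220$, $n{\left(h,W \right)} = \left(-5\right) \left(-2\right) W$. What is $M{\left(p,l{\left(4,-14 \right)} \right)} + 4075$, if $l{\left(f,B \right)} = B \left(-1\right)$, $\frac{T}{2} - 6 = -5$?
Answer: $1955$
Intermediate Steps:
$T = 2$ ($T = 12 + 2 \left(-5\right) = 12 - 10 = 2$)
$l{\left(f,B \right)} = - B$
$n{\left(h,W \right)} = 10 W$
$p = -212$ ($p = 8 - 220 = -212$)
$M{\left(N,q \right)} = 10 N$
$M{\left(p,l{\left(4,-14 \right)} \right)} + 4075 = 10 \left(-212\right) + 4075 = -2120 + 4075 = 1955$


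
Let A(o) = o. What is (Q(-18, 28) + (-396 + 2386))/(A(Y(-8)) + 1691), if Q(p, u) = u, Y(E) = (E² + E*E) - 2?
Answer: 2018/1817 ≈ 1.1106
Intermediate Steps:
Y(E) = -2 + 2*E² (Y(E) = (E² + E²) - 2 = 2*E² - 2 = -2 + 2*E²)
(Q(-18, 28) + (-396 + 2386))/(A(Y(-8)) + 1691) = (28 + (-396 + 2386))/((-2 + 2*(-8)²) + 1691) = (28 + 1990)/((-2 + 2*64) + 1691) = 2018/((-2 + 128) + 1691) = 2018/(126 + 1691) = 2018/1817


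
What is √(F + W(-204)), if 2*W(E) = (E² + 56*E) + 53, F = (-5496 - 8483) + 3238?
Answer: √17526/2 ≈ 66.193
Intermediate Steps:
F = -10741 (F = -13979 + 3238 = -10741)
W(E) = 53/2 + E²/2 + 28*E (W(E) = ((E² + 56*E) + 53)/2 = (53 + E² + 56*E)/2 = 53/2 + E²/2 + 28*E)
√(F + W(-204)) = √(-10741 + (53/2 + (½)*(-204)² + 28*(-204))) = √(-10741 + (53/2 + (½)*41616 - 5712)) = √(-10741 + (53/2 + 20808 - 5712)) = √(-10741 + 30245/2) = √(8763/2) = √17526/2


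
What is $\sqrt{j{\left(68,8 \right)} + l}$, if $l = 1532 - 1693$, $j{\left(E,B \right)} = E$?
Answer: $i \sqrt{93} \approx 9.6436 i$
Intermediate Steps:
$l = -161$
$\sqrt{j{\left(68,8 \right)} + l} = \sqrt{68 - 161} = \sqrt{-93} = i \sqrt{93}$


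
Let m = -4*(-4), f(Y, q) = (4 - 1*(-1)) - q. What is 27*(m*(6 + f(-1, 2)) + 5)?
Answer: 4023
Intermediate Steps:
f(Y, q) = 5 - q (f(Y, q) = (4 + 1) - q = 5 - q)
m = 16
27*(m*(6 + f(-1, 2)) + 5) = 27*(16*(6 + (5 - 1*2)) + 5) = 27*(16*(6 + (5 - 2)) + 5) = 27*(16*(6 + 3) + 5) = 27*(16*9 + 5) = 27*(144 + 5) = 27*149 = 4023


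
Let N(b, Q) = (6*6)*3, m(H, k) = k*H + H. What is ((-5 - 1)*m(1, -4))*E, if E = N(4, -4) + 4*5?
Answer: 2304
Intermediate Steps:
m(H, k) = H + H*k (m(H, k) = H*k + H = H + H*k)
N(b, Q) = 108 (N(b, Q) = 36*3 = 108)
E = 128 (E = 108 + 4*5 = 108 + 20 = 128)
((-5 - 1)*m(1, -4))*E = ((-5 - 1)*(1*(1 - 4)))*128 = -6*(-3)*128 = 18*128 = 2304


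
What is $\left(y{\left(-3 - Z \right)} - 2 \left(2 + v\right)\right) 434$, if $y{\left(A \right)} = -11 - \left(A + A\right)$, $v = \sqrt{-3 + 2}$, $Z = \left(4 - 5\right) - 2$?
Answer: $-6510 - 868 i \approx -6510.0 - 868.0 i$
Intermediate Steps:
$Z = -3$ ($Z = -1 - 2 = -3$)
$v = i$ ($v = \sqrt{-1} = i \approx 1.0 i$)
$y{\left(A \right)} = -11 - 2 A$
$\left(y{\left(-3 - Z \right)} - 2 \left(2 + v\right)\right) 434 = \left(\left(-11 - 2 \left(-3 - -3\right)\right) - 2 \left(2 + i\right)\right) 434 = \left(\left(-11 - 2 \left(-3 + 3\right)\right) - \left(4 + 2 i\right)\right) 434 = \left(\left(-11 - 0\right) - \left(4 + 2 i\right)\right) 434 = \left(\left(-11 + 0\right) - \left(4 + 2 i\right)\right) 434 = \left(-11 - \left(4 + 2 i\right)\right) 434 = \left(-15 - 2 i\right) 434 = -6510 - 868 i$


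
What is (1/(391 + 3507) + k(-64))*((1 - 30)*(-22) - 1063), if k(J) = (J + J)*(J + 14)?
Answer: -10602560425/3898 ≈ -2.7200e+6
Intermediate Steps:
k(J) = 2*J*(14 + J) (k(J) = (2*J)*(14 + J) = 2*J*(14 + J))
(1/(391 + 3507) + k(-64))*((1 - 30)*(-22) - 1063) = (1/(391 + 3507) + 2*(-64)*(14 - 64))*((1 - 30)*(-22) - 1063) = (1/3898 + 2*(-64)*(-50))*(-29*(-22) - 1063) = (1/3898 + 6400)*(638 - 1063) = (24947201/3898)*(-425) = -10602560425/3898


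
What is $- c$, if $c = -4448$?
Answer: $4448$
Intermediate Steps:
$- c = \left(-1\right) \left(-4448\right) = 4448$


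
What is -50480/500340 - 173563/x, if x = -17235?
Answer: 1432841477/143722665 ≈ 9.9695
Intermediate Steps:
-50480/500340 - 173563/x = -50480/500340 - 173563/(-17235) = -50480*1/500340 - 173563*(-1/17235) = -2524/25017 + 173563/17235 = 1432841477/143722665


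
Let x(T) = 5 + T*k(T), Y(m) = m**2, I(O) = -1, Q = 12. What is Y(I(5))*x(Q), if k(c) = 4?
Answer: 53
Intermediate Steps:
x(T) = 5 + 4*T (x(T) = 5 + T*4 = 5 + 4*T)
Y(I(5))*x(Q) = (-1)**2*(5 + 4*12) = 1*(5 + 48) = 1*53 = 53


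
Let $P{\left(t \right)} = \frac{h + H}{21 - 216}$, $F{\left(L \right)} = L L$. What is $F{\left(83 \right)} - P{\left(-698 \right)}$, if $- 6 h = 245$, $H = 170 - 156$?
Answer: $\frac{8059969}{1170} \approx 6888.9$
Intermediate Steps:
$F{\left(L \right)} = L^{2}$
$H = 14$ ($H = 170 - 156 = 14$)
$h = - \frac{245}{6}$ ($h = \left(- \frac{1}{6}\right) 245 = - \frac{245}{6} \approx -40.833$)
$P{\left(t \right)} = \frac{161}{1170}$ ($P{\left(t \right)} = \frac{- \frac{245}{6} + 14}{21 - 216} = - \frac{161}{6 \left(-195\right)} = \left(- \frac{161}{6}\right) \left(- \frac{1}{195}\right) = \frac{161}{1170}$)
$F{\left(83 \right)} - P{\left(-698 \right)} = 83^{2} - \frac{161}{1170} = 6889 - \frac{161}{1170} = \frac{8059969}{1170}$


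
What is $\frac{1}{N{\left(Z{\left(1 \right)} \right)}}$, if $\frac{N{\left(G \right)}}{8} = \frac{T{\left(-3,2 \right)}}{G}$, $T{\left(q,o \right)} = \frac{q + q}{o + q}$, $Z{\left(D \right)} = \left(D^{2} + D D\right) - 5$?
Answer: $- \frac{1}{16} \approx -0.0625$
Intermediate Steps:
$Z{\left(D \right)} = -5 + 2 D^{2}$ ($Z{\left(D \right)} = \left(D^{2} + D^{2}\right) - 5 = 2 D^{2} - 5 = -5 + 2 D^{2}$)
$T{\left(q,o \right)} = \frac{2 q}{o + q}$
$N{\left(G \right)} = \frac{48}{G}$ ($N{\left(G \right)} = 8 \frac{2 \left(-3\right) \frac{1}{2 - 3}}{G} = 8 \frac{2 \left(-3\right) \frac{1}{-1}}{G} = 8 \frac{2 \left(-3\right) \left(-1\right)}{G} = 8 \frac{6}{G} = \frac{48}{G}$)
$\frac{1}{N{\left(Z{\left(1 \right)} \right)}} = \frac{1}{48 \frac{1}{-5 + 2 \cdot 1^{2}}} = \frac{1}{48 \frac{1}{-5 + 2 \cdot 1}} = \frac{1}{48 \frac{1}{-5 + 2}} = \frac{1}{48 \frac{1}{-3}} = \frac{1}{48 \left(- \frac{1}{3}\right)} = \frac{1}{-16} = - \frac{1}{16}$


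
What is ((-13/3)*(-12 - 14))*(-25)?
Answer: -8450/3 ≈ -2816.7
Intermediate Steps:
((-13/3)*(-12 - 14))*(-25) = (-13*⅓*(-26))*(-25) = -13/3*(-26)*(-25) = (338/3)*(-25) = -8450/3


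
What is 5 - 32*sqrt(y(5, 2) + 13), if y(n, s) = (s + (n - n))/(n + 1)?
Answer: 5 - 64*sqrt(30)/3 ≈ -111.85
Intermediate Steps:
y(n, s) = s/(1 + n) (y(n, s) = (s + 0)/(1 + n) = s/(1 + n))
5 - 32*sqrt(y(5, 2) + 13) = 5 - 32*sqrt(2/(1 + 5) + 13) = 5 - 32*sqrt(2/6 + 13) = 5 - 32*sqrt(2*(1/6) + 13) = 5 - 32*sqrt(1/3 + 13) = 5 - 64*sqrt(30)/3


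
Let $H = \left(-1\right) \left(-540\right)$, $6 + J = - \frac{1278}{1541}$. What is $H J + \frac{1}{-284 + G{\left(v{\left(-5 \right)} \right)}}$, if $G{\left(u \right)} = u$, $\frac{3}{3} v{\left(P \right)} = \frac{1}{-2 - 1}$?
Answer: $- \frac{4847569503}{1314473} \approx -3687.8$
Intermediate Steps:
$v{\left(P \right)} = - \frac{1}{3}$ ($v{\left(P \right)} = \frac{1}{-2 - 1} = \frac{1}{-3} = - \frac{1}{3}$)
$J = - \frac{10524}{1541}$ ($J = -6 - \frac{1278}{1541} = - \frac{10524}{1541} \approx -6.8293$)
$H = 540$
$H J + \frac{1}{-284 + G{\left(v{\left(-5 \right)} \right)}} = 540 \left(- \frac{10524}{1541}\right) + \frac{1}{-284 - \frac{1}{3}} = - \frac{5682960}{1541} + \frac{1}{- \frac{853}{3}} = - \frac{5682960}{1541} - \frac{3}{853} = - \frac{4847569503}{1314473}$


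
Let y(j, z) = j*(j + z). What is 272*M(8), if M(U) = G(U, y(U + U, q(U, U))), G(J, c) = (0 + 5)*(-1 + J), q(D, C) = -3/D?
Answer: 9520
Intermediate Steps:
G(J, c) = -5 + 5*J (G(J, c) = 5*(-1 + J) = -5 + 5*J)
M(U) = -5 + 5*U
272*M(8) = 272*(-5 + 5*8) = 272*(-5 + 40) = 272*35 = 9520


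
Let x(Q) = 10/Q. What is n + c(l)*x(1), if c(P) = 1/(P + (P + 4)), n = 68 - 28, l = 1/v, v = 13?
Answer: 1145/27 ≈ 42.407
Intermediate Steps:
l = 1/13 ≈ 0.076923
n = 40
c(P) = 1/(4 + 2*P) (c(P) = 1/(P + (4 + P)) = 1/(4 + 2*P))
n + c(l)*x(1) = 40 + (1/(2*(2 + 1/13)))*(10/1) = 40 + (1/(2*(27/13)))*(10*1) = 40 + ((1/2)*(13/27))*10 = 40 + (13/54)*10 = 40 + 65/27 = 1145/27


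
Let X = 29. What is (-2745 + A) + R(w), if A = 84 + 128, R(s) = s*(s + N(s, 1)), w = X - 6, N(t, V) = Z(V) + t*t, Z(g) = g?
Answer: 10186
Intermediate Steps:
N(t, V) = V + t**2 (N(t, V) = V + t*t = V + t**2)
w = 23 (w = 29 - 6 = 23)
R(s) = s*(1 + s + s**2) (R(s) = s*(s + (1 + s**2)) = s*(1 + s + s**2))
A = 212
(-2745 + A) + R(w) = (-2745 + 212) + 23*(1 + 23 + 23**2) = -2533 + 23*(1 + 23 + 529) = -2533 + 23*553 = -2533 + 12719 = 10186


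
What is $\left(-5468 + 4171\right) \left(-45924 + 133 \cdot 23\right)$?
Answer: $55595905$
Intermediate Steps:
$\left(-5468 + 4171\right) \left(-45924 + 133 \cdot 23\right) = - 1297 \left(-45924 + 3059\right) = \left(-1297\right) \left(-42865\right) = 55595905$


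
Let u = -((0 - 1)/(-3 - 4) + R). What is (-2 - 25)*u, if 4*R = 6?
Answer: 621/14 ≈ 44.357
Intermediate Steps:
R = 3/2 (R = (¼)*6 = 3/2 ≈ 1.5000)
u = -23/14 (u = -((0 - 1)/(-3 - 4) + 3/2) = -(-1/(-7) + 3/2) = -(-1*(-⅐) + 3/2) = -(⅐ + 3/2) = -1*23/14 = -23/14 ≈ -1.6429)
(-2 - 25)*u = (-2 - 25)*(-23/14) = -27*(-23/14) = 621/14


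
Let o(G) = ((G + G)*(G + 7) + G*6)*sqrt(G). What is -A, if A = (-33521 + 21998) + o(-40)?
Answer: 11523 - 4800*I*sqrt(10) ≈ 11523.0 - 15179.0*I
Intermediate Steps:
o(G) = sqrt(G)*(6*G + 2*G*(7 + G)) (o(G) = ((2*G)*(7 + G) + 6*G)*sqrt(G) = (2*G*(7 + G) + 6*G)*sqrt(G) = (6*G + 2*G*(7 + G))*sqrt(G) = sqrt(G)*(6*G + 2*G*(7 + G)))
A = -11523 + 4800*I*sqrt(10) (A = (-33521 + 21998) + 2*(-40)**(3/2)*(10 - 40) = -11523 + 2*(-80*I*sqrt(10))*(-30) = -11523 + 4800*I*sqrt(10) ≈ -11523.0 + 15179.0*I)
-A = -(-11523 + 4800*I*sqrt(10)) = 11523 - 4800*I*sqrt(10)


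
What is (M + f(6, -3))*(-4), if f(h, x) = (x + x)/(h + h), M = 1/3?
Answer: ⅔ ≈ 0.66667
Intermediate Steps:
M = ⅓ ≈ 0.33333
f(h, x) = x/h (f(h, x) = (2*x)/((2*h)) = (2*x)*(1/(2*h)) = x/h)
(M + f(6, -3))*(-4) = (⅓ - 3/6)*(-4) = (⅓ - 3*⅙)*(-4) = (⅓ - ½)*(-4) = -⅙*(-4) = ⅔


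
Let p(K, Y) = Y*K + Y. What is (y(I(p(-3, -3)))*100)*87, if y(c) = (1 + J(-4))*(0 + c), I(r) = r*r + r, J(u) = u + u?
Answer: -2557800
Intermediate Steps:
p(K, Y) = Y + K*Y (p(K, Y) = K*Y + Y = Y + K*Y)
J(u) = 2*u
I(r) = r + r**2 (I(r) = r**2 + r = r + r**2)
y(c) = -7*c (y(c) = (1 + 2*(-4))*(0 + c) = (1 - 8)*c = -7*c)
(y(I(p(-3, -3)))*100)*87 = (-7*(-3*(1 - 3))*(1 - 3*(1 - 3))*100)*87 = (-7*(-3*(-2))*(1 - 3*(-2))*100)*87 = (-42*(1 + 6)*100)*87 = (-42*7*100)*87 = (-7*42*100)*87 = -294*100*87 = -29400*87 = -2557800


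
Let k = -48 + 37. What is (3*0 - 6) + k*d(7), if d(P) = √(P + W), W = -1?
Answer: -6 - 11*√6 ≈ -32.944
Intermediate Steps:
k = -11
d(P) = √(-1 + P) (d(P) = √(P - 1) = √(-1 + P))
(3*0 - 6) + k*d(7) = (3*0 - 6) - 11*√(-1 + 7) = (0 - 6) - 11*√6 = -6 - 11*√6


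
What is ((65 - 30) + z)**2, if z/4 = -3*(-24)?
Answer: 104329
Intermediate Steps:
z = 288 (z = 4*(-3*(-24)) = 4*72 = 288)
((65 - 30) + z)**2 = ((65 - 30) + 288)**2 = (35 + 288)**2 = 323**2 = 104329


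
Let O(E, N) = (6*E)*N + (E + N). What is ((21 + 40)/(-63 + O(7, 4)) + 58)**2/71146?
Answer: 46090521/957340576 ≈ 0.048144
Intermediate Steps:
O(E, N) = E + N + 6*E*N (O(E, N) = 6*E*N + (E + N) = E + N + 6*E*N)
((21 + 40)/(-63 + O(7, 4)) + 58)**2/71146 = ((21 + 40)/(-63 + (7 + 4 + 6*7*4)) + 58)**2/71146 = (61/(-63 + (7 + 4 + 168)) + 58)**2*(1/71146) = (61/(-63 + 179) + 58)**2*(1/71146) = (61/116 + 58)**2*(1/71146) = (6789/116)**2*(1/71146) = (46090521/13456)*(1/71146) = 46090521/957340576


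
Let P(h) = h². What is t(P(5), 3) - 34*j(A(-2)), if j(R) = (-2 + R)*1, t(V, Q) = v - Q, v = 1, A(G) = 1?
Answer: 32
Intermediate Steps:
t(V, Q) = 1 - Q
j(R) = -2 + R
t(P(5), 3) - 34*j(A(-2)) = (1 - 1*3) - 34*(-2 + 1) = (1 - 3) - 34*(-1) = -2 + 34 = 32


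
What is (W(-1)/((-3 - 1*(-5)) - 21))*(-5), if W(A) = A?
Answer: -5/19 ≈ -0.26316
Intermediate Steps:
(W(-1)/((-3 - 1*(-5)) - 21))*(-5) = -1/((-3 - 1*(-5)) - 21)*(-5) = -1/((-3 + 5) - 21)*(-5) = -1/(2 - 21)*(-5) = -1/(-19)*(-5) = -1*(-1/19)*(-5) = (1/19)*(-5) = -5/19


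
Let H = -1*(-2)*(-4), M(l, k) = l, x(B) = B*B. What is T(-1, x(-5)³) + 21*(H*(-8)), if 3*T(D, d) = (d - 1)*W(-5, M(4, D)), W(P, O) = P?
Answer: -24696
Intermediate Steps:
x(B) = B²
H = -8 (H = 2*(-4) = -8)
T(D, d) = 5/3 - 5*d/3 (T(D, d) = ((d - 1)*(-5))/3 = ((-1 + d)*(-5))/3 = (5 - 5*d)/3 = 5/3 - 5*d/3)
T(-1, x(-5)³) + 21*(H*(-8)) = (5/3 - 5*((-5)²)³/3) + 21*(-8*(-8)) = (5/3 - 5/3*25³) + 21*64 = (5/3 - 5/3*15625) + 1344 = (5/3 - 78125/3) + 1344 = -26040 + 1344 = -24696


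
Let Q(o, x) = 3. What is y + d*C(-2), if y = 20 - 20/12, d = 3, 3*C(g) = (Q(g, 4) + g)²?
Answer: 58/3 ≈ 19.333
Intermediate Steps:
C(g) = (3 + g)²/3
y = 55/3 (y = 20 - 20*1/12 = 20 - 5/3 = 55/3 ≈ 18.333)
y + d*C(-2) = 55/3 + 3*((3 - 2)²/3) = 55/3 + 3*((⅓)*1²) = 55/3 + 3*((⅓)*1) = 55/3 + 3*(⅓) = 55/3 + 1 = 58/3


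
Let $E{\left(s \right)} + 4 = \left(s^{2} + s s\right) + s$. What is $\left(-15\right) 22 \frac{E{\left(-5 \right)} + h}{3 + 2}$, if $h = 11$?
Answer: $-3432$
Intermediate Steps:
$E{\left(s \right)} = -4 + s + 2 s^{2}$ ($E{\left(s \right)} = -4 + \left(\left(s^{2} + s s\right) + s\right) = -4 + \left(\left(s^{2} + s^{2}\right) + s\right) = -4 + \left(2 s^{2} + s\right) = -4 + \left(s + 2 s^{2}\right) = -4 + s + 2 s^{2}$)
$\left(-15\right) 22 \frac{E{\left(-5 \right)} + h}{3 + 2} = \left(-15\right) 22 \frac{\left(-4 - 5 + 2 \left(-5\right)^{2}\right) + 11}{3 + 2} = - 330 \frac{\left(-4 - 5 + 2 \cdot 25\right) + 11}{5} = - 330 \left(\left(-4 - 5 + 50\right) + 11\right) \frac{1}{5} = - 330 \left(41 + 11\right) \frac{1}{5} = - 330 \cdot 52 \cdot \frac{1}{5} = \left(-330\right) \frac{52}{5} = -3432$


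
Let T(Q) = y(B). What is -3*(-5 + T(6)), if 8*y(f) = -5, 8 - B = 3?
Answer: 135/8 ≈ 16.875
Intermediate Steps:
B = 5 (B = 8 - 1*3 = 8 - 3 = 5)
y(f) = -5/8 (y(f) = (⅛)*(-5) = -5/8)
T(Q) = -5/8
-3*(-5 + T(6)) = -3*(-5 - 5/8) = -3*(-45/8) = 135/8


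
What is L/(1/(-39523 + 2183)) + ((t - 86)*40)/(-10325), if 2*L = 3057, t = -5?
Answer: -16836885946/295 ≈ -5.7074e+7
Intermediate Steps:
L = 3057/2 (L = (½)*3057 = 3057/2 ≈ 1528.5)
L/(1/(-39523 + 2183)) + ((t - 86)*40)/(-10325) = 3057/(2*(1/(-39523 + 2183))) + ((-5 - 86)*40)/(-10325) = 3057/(2*(1/(-37340))) - 91*40*(-1/10325) = 3057/(2*(-1/37340)) - 3640*(-1/10325) = (3057/2)*(-37340) + 104/295 = -57074190 + 104/295 = -16836885946/295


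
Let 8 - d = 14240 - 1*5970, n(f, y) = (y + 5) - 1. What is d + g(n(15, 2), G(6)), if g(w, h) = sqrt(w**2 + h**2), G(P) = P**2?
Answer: -8262 + 6*sqrt(37) ≈ -8225.5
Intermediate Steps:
n(f, y) = 4 + y (n(f, y) = (5 + y) - 1 = 4 + y)
g(w, h) = sqrt(h**2 + w**2)
d = -8262 (d = 8 - (14240 - 1*5970) = 8 - (14240 - 5970) = 8 - 1*8270 = 8 - 8270 = -8262)
d + g(n(15, 2), G(6)) = -8262 + sqrt((6**2)**2 + (4 + 2)**2) = -8262 + sqrt(36**2 + 6**2) = -8262 + sqrt(1296 + 36) = -8262 + sqrt(1332) = -8262 + 6*sqrt(37)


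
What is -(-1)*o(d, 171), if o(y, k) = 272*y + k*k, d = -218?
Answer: -30055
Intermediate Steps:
o(y, k) = k² + 272*y (o(y, k) = 272*y + k² = k² + 272*y)
-(-1)*o(d, 171) = -(-1)*(171² + 272*(-218)) = -(-1)*(29241 - 59296) = -(-1)*(-30055) = -1*30055 = -30055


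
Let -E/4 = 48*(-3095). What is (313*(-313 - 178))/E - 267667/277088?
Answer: -6301317287/5145524160 ≈ -1.2246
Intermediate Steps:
E = 594240 (E = -192*(-3095) = -4*(-148560) = 594240)
(313*(-313 - 178))/E - 267667/277088 = (313*(-313 - 178))/594240 - 267667/277088 = (313*(-491))*(1/594240) - 267667*1/277088 = -153683*1/594240 - 267667/277088 = -153683/594240 - 267667/277088 = -6301317287/5145524160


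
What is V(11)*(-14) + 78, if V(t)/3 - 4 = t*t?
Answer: -5172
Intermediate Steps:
V(t) = 12 + 3*t² (V(t) = 12 + 3*(t*t) = 12 + 3*t²)
V(11)*(-14) + 78 = (12 + 3*11²)*(-14) + 78 = (12 + 3*121)*(-14) + 78 = (12 + 363)*(-14) + 78 = 375*(-14) + 78 = -5250 + 78 = -5172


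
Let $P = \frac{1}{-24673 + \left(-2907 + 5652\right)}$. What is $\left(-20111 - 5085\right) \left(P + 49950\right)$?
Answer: $- \frac{6899317370101}{5482} \approx -1.2585 \cdot 10^{9}$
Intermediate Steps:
$P = - \frac{1}{21928}$ ($P = \frac{1}{-24673 + 2745} = \frac{1}{-21928} = - \frac{1}{21928} \approx -4.5604 \cdot 10^{-5}$)
$\left(-20111 - 5085\right) \left(P + 49950\right) = \left(-20111 - 5085\right) \left(- \frac{1}{21928} + 49950\right) = \left(-25196\right) \frac{1095303599}{21928} = - \frac{6899317370101}{5482}$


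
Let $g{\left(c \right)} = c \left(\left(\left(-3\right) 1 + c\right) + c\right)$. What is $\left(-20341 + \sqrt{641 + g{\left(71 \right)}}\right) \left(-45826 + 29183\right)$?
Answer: $338535263 - 16643 \sqrt{10510} \approx 3.3683 \cdot 10^{8}$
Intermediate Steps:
$g{\left(c \right)} = c \left(-3 + 2 c\right)$ ($g{\left(c \right)} = c \left(\left(-3 + c\right) + c\right) = c \left(-3 + 2 c\right)$)
$\left(-20341 + \sqrt{641 + g{\left(71 \right)}}\right) \left(-45826 + 29183\right) = \left(-20341 + \sqrt{641 + 71 \left(-3 + 2 \cdot 71\right)}\right) \left(-45826 + 29183\right) = \left(-20341 + \sqrt{641 + 71 \left(-3 + 142\right)}\right) \left(-16643\right) = \left(-20341 + \sqrt{641 + 71 \cdot 139}\right) \left(-16643\right) = \left(-20341 + \sqrt{641 + 9869}\right) \left(-16643\right) = \left(-20341 + \sqrt{10510}\right) \left(-16643\right) = 338535263 - 16643 \sqrt{10510}$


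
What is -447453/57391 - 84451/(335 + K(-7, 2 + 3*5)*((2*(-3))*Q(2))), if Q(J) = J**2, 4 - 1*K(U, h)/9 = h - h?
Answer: 4610024704/30359839 ≈ 151.85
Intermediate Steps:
K(U, h) = 36 (K(U, h) = 36 - 9*(h - h) = 36 - 9*0 = 36 + 0 = 36)
-447453/57391 - 84451/(335 + K(-7, 2 + 3*5)*((2*(-3))*Q(2))) = -447453/57391 - 84451/(335 + 36*((2*(-3))*2**2)) = -447453*1/57391 - 84451/(335 + 36*(-6*4)) = -447453/57391 - 84451/(335 + 36*(-24)) = -447453/57391 - 84451/(335 - 864) = -447453/57391 - 84451/(-529) = -447453/57391 - 84451*(-1/529) = -447453/57391 + 84451/529 = 4610024704/30359839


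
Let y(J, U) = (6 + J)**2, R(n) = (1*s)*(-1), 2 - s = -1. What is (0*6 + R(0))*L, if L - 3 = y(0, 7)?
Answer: -117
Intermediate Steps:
s = 3 (s = 2 - 1*(-1) = 2 + 1 = 3)
R(n) = -3 (R(n) = (1*3)*(-1) = 3*(-1) = -3)
L = 39 (L = 3 + (6 + 0)**2 = 3 + 6**2 = 3 + 36 = 39)
(0*6 + R(0))*L = (0*6 - 3)*39 = (0 - 3)*39 = -3*39 = -117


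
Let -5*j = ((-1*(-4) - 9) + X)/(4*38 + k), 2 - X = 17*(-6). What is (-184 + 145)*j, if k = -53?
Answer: 39/5 ≈ 7.8000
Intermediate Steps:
X = 104 (X = 2 - 17*(-6) = 2 - 1*(-102) = 2 + 102 = 104)
j = -⅕ (j = -((-1*(-4) - 9) + 104)/(5*(4*38 - 53)) = -((4 - 9) + 104)/(5*(152 - 53)) = -(-5 + 104)/(5*99) = -99/(5*99) = -⅕*1 = -⅕ ≈ -0.20000)
(-184 + 145)*j = (-184 + 145)*(-⅕) = -39*(-⅕) = 39/5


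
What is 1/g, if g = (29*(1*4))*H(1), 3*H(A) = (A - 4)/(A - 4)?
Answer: 3/116 ≈ 0.025862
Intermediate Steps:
H(A) = ⅓ (H(A) = ((A - 4)/(A - 4))/3 = ((-4 + A)/(-4 + A))/3 = (⅓)*1 = ⅓)
g = 116/3 (g = (29*(1*4))*(⅓) = (29*4)*(⅓) = 116*(⅓) = 116/3 ≈ 38.667)
1/g = 1/(116/3) = 3/116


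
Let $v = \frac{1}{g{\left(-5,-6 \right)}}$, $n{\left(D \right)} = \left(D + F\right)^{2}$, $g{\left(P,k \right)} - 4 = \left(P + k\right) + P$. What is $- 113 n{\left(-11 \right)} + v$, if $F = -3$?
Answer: $- \frac{265777}{12} \approx -22148.0$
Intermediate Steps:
$g{\left(P,k \right)} = 4 + k + 2 P$ ($g{\left(P,k \right)} = 4 + \left(\left(P + k\right) + P\right) = 4 + \left(k + 2 P\right) = 4 + k + 2 P$)
$n{\left(D \right)} = \left(-3 + D\right)^{2}$ ($n{\left(D \right)} = \left(D - 3\right)^{2} = \left(-3 + D\right)^{2}$)
$v = - \frac{1}{12}$ ($v = \frac{1}{4 - 6 + 2 \left(-5\right)} = \frac{1}{4 - 6 - 10} = \frac{1}{-12} = - \frac{1}{12} \approx -0.083333$)
$- 113 n{\left(-11 \right)} + v = - 113 \left(-3 - 11\right)^{2} - \frac{1}{12} = - 113 \left(-14\right)^{2} - \frac{1}{12} = \left(-113\right) 196 - \frac{1}{12} = -22148 - \frac{1}{12} = - \frac{265777}{12}$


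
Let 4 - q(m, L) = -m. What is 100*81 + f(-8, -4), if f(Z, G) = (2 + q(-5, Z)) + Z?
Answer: 8093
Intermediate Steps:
q(m, L) = 4 + m (q(m, L) = 4 - (-1)*m = 4 + m)
f(Z, G) = 1 + Z (f(Z, G) = (2 + (4 - 5)) + Z = (2 - 1) + Z = 1 + Z)
100*81 + f(-8, -4) = 100*81 + (1 - 8) = 8100 - 7 = 8093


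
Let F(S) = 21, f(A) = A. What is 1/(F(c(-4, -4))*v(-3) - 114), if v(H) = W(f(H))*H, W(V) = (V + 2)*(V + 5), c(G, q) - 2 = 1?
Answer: 1/12 ≈ 0.083333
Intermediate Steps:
c(G, q) = 3 (c(G, q) = 2 + 1 = 3)
W(V) = (2 + V)*(5 + V)
v(H) = H*(10 + H**2 + 7*H) (v(H) = (10 + H**2 + 7*H)*H = H*(10 + H**2 + 7*H))
1/(F(c(-4, -4))*v(-3) - 114) = 1/(21*(-3*(10 + (-3)**2 + 7*(-3))) - 114) = 1/(21*(-3*(10 + 9 - 21)) - 114) = 1/(21*(-3*(-2)) - 114) = 1/(21*6 - 114) = 1/(126 - 114) = 1/12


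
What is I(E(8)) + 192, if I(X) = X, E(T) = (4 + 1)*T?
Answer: 232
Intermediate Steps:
E(T) = 5*T
I(E(8)) + 192 = 5*8 + 192 = 40 + 192 = 232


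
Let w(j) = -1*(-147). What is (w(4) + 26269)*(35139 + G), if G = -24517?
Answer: 280590752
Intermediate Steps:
w(j) = 147
(w(4) + 26269)*(35139 + G) = (147 + 26269)*(35139 - 24517) = 26416*10622 = 280590752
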